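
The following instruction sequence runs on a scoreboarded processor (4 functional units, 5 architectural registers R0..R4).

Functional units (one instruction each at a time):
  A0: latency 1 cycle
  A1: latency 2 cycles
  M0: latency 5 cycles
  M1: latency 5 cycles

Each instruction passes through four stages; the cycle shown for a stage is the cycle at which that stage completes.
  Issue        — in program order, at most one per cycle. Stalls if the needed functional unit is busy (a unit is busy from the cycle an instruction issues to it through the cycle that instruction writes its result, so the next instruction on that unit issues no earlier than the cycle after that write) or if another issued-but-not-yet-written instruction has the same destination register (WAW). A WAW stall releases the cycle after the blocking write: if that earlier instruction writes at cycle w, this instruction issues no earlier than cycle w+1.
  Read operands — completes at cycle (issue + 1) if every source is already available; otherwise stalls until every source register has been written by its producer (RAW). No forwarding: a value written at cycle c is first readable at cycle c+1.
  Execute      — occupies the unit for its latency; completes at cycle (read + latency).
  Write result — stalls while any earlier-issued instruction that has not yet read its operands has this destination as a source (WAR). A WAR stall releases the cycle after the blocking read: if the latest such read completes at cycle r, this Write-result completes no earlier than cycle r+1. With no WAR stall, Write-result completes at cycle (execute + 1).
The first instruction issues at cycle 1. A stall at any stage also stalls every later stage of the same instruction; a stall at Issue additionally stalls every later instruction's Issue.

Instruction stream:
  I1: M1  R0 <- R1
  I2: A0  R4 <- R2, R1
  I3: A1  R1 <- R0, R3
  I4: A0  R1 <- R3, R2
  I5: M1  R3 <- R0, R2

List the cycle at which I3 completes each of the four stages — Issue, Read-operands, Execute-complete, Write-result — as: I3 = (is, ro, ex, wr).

I3 = (3, 9, 11, 12)

I1  is:1  ro:2  ex:7  wr:8
I2  is:2  ro:3  ex:4  wr:5
I3  is:3  ro:9  ex:11  wr:12  — RAW R0: wait I1 write@8
I4  is:13  ro:14  ex:15  wr:16  — WAW R1: wait I3 write@12
I5  is:14  ro:15  ex:20  wr:21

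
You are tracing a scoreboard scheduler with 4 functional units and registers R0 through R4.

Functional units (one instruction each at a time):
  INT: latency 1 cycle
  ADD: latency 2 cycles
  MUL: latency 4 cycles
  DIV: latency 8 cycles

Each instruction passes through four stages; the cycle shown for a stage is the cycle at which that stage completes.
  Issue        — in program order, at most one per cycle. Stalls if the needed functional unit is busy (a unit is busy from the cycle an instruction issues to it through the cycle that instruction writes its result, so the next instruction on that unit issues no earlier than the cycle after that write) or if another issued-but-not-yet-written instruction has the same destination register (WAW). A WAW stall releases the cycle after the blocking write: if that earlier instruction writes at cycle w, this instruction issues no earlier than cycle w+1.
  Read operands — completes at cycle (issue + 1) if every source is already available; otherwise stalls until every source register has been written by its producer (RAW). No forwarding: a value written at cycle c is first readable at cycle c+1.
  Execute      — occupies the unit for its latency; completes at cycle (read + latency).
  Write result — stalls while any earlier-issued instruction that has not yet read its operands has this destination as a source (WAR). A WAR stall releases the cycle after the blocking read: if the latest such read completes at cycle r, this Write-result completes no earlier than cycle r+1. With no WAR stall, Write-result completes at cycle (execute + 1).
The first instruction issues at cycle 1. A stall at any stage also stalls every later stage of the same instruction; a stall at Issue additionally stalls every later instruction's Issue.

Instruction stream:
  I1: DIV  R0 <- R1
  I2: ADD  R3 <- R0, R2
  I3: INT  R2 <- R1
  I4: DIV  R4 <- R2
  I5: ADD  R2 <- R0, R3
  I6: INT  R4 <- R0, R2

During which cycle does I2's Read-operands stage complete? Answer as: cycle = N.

1) issue 1, read 2, done 10, write 11
2) issue 2, read 12, done 14, write 15  <RAW R0: wait I1 write@11>
3) issue 3, read 4, done 5, write 13  <WAR R2: wait I2 read@12>
4) issue 12, read 14, done 22, write 23  <struct: DIV busy until I1 writes@11 / RAW R2: wait I3 write@13>
5) issue 16, read 17, done 19, write 20  <struct: ADD busy until I2 writes@15>
6) issue 24, read 25, done 26, write 27  <WAW R4: wait I4 write@23>

cycle = 12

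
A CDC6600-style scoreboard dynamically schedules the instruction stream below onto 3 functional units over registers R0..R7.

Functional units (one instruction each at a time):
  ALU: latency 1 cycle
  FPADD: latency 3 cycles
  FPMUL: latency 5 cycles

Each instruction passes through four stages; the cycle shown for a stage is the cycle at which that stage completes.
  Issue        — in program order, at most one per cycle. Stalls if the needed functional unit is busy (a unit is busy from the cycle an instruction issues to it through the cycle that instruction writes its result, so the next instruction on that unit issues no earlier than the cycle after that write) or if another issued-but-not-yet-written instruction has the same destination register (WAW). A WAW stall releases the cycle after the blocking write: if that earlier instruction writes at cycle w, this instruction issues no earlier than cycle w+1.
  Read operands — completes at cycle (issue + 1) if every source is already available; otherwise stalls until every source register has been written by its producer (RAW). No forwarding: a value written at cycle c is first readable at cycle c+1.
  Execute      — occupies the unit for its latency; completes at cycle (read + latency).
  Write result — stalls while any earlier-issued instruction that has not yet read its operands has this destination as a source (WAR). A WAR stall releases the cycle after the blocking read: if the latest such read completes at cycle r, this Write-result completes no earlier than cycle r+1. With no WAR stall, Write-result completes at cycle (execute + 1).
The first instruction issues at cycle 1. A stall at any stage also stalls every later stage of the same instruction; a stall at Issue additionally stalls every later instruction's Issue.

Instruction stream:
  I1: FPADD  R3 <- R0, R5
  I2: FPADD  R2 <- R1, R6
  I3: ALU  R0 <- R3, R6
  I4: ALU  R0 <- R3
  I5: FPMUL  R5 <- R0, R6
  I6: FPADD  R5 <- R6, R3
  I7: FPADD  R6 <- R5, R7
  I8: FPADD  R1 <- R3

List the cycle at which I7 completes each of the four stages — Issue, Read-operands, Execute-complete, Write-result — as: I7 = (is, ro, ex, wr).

I7 = (29, 30, 33, 34)

c1: I1 issues→FPADD
c2: I1 reads
c5: I1 exec-done
c6: I1 writes R3
c7: I2 issues→FPADD
c8: I2 reads · I3 issues→ALU
c9: I3 reads
c10: I3 exec-done
c11: I2 exec-done · I3 writes R0
c12: I2 writes R2 · I4 issues→ALU
c13: I4 reads · I5 issues→FPMUL
c14: I4 exec-done
c15: I4 writes R0
c16: I5 reads
c21: I5 exec-done
c22: I5 writes R5
c23: I6 issues→FPADD
c24: I6 reads
c27: I6 exec-done
c28: I6 writes R5
c29: I7 issues→FPADD
c30: I7 reads
c33: I7 exec-done
c34: I7 writes R6
c35: I8 issues→FPADD
c36: I8 reads
c39: I8 exec-done
c40: I8 writes R1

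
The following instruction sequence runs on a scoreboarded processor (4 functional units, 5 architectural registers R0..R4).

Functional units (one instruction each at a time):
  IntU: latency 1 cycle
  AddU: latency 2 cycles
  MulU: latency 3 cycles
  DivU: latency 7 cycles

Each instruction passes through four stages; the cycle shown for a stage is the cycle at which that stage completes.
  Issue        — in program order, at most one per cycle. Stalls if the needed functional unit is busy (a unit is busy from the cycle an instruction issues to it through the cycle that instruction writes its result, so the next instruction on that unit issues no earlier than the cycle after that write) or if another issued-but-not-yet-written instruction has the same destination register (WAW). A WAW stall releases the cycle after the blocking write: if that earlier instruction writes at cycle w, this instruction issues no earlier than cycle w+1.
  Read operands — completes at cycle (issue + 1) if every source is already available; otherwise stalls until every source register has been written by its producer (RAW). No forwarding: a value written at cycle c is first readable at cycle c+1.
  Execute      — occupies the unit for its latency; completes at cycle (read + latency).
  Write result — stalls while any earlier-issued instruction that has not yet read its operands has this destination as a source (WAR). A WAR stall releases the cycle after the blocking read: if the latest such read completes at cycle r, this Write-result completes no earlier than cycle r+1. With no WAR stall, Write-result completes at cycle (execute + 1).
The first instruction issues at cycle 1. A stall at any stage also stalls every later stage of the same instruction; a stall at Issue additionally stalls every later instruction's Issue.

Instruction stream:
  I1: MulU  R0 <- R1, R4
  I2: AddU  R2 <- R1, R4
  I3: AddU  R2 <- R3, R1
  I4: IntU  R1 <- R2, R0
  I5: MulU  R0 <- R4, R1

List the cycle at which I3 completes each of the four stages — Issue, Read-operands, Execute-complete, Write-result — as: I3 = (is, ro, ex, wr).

I3 = (7, 8, 10, 11)

[I1] 1/2/5/6
[I2] 2/3/5/6
[I3] 7/8/10/11  (struct: AddU busy until I2 writes@6)
[I4] 8/12/13/14  (RAW R2: wait I3 write@11)
[I5] 9/15/18/19  (RAW R1: wait I4 write@14)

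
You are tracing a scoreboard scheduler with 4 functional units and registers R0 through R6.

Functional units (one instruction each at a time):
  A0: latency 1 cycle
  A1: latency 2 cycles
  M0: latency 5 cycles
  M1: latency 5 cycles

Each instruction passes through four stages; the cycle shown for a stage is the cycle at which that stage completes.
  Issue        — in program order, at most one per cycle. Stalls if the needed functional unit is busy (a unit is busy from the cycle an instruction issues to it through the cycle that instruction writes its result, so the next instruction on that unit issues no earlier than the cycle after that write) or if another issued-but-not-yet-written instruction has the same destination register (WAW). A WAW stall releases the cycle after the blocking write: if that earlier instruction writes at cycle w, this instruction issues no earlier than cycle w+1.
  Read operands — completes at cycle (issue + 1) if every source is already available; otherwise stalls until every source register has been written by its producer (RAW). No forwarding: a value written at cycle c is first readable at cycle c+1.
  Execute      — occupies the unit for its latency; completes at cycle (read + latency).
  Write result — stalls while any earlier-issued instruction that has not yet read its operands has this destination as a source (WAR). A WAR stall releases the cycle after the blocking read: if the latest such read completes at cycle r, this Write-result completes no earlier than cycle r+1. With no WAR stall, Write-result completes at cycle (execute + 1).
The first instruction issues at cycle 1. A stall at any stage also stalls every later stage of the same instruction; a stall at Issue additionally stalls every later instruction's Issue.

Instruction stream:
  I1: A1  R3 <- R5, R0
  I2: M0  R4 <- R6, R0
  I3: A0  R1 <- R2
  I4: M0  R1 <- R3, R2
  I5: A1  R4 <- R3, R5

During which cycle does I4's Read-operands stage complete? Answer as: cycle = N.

I1: IS=1 RO=2 EX=4 WR=5
I2: IS=2 RO=3 EX=8 WR=9
I3: IS=3 RO=4 EX=5 WR=6
I4: IS=10 RO=11 EX=16 WR=17  [struct: M0 busy until I2 writes@9]
I5: IS=11 RO=12 EX=14 WR=15

cycle = 11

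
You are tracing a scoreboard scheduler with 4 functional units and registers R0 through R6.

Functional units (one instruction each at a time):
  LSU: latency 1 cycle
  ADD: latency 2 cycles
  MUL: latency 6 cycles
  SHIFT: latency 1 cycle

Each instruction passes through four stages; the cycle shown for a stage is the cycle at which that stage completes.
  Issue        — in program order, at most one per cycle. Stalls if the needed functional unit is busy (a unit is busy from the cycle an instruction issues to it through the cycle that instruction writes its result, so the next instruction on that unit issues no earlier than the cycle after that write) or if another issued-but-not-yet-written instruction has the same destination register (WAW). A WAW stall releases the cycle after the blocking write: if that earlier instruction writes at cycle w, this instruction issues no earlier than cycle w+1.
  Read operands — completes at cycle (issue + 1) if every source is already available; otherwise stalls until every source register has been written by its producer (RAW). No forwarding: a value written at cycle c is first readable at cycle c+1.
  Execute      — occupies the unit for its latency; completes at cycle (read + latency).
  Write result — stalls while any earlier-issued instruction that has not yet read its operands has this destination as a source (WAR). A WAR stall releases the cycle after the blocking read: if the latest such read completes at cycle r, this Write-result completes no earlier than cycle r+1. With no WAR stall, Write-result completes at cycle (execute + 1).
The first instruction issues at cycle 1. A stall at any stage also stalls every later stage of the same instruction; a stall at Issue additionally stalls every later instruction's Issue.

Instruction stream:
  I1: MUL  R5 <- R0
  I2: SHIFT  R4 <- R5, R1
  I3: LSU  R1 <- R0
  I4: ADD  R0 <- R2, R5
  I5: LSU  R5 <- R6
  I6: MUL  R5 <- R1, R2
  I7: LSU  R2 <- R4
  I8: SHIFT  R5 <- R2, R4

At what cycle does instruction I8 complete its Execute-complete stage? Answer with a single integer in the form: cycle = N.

[I1] 1/2/8/9
[I2] 2/10/11/12  (RAW R5: wait I1 write@9)
[I3] 3/4/5/11  (WAR R1: wait I2 read@10)
[I4] 4/10/12/13  (RAW R5: wait I1 write@9)
[I5] 12/13/14/15  (struct: LSU busy until I3 writes@11)
[I6] 16/17/23/24  (WAW R5: wait I5 write@15)
[I7] 17/18/19/20
[I8] 25/26/27/28  (WAW R5: wait I6 write@24)

cycle = 27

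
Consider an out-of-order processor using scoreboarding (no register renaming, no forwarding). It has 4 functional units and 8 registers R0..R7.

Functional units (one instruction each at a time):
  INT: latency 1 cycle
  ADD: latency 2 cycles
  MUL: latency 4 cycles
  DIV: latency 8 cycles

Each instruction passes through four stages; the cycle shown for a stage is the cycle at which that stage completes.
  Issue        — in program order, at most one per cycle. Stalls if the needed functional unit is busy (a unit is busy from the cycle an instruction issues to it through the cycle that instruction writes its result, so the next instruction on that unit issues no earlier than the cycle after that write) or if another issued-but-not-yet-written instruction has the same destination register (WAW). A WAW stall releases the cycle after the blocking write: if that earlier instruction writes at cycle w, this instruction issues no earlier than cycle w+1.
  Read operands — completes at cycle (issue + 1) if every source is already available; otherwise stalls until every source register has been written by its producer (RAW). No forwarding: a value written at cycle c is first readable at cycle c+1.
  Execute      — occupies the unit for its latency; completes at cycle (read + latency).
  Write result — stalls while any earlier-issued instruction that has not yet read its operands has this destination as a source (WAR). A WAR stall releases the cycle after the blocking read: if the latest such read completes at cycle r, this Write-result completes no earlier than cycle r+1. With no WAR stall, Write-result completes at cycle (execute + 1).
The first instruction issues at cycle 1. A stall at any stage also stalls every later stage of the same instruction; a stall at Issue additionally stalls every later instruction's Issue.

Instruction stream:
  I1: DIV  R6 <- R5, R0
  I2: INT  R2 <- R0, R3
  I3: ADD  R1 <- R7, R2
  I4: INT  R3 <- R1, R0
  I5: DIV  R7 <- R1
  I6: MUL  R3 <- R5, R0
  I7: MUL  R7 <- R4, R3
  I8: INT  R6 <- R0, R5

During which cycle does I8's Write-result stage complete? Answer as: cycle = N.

c1: I1→DIV
c2: I1 RO | I2→INT
c3: I2 RO | I3→ADD
c4: I2 EX
c5: I2 WR R2
c6: I3 RO | I4→INT
c8: I3 EX
c9: I3 WR R1
c10: I1 EX | I4 RO
c11: I1 WR R6 | I4 EX
c12: I4 WR R3 | I5→DIV
c13: I5 RO | I6→MUL
c14: I6 RO
c18: I6 EX
c19: I6 WR R3
c21: I5 EX
c22: I5 WR R7
c23: I7→MUL
c24: I7 RO | I8→INT
c25: I8 RO
c26: I8 EX
c27: I8 WR R6
c28: I7 EX
c29: I7 WR R7

cycle = 27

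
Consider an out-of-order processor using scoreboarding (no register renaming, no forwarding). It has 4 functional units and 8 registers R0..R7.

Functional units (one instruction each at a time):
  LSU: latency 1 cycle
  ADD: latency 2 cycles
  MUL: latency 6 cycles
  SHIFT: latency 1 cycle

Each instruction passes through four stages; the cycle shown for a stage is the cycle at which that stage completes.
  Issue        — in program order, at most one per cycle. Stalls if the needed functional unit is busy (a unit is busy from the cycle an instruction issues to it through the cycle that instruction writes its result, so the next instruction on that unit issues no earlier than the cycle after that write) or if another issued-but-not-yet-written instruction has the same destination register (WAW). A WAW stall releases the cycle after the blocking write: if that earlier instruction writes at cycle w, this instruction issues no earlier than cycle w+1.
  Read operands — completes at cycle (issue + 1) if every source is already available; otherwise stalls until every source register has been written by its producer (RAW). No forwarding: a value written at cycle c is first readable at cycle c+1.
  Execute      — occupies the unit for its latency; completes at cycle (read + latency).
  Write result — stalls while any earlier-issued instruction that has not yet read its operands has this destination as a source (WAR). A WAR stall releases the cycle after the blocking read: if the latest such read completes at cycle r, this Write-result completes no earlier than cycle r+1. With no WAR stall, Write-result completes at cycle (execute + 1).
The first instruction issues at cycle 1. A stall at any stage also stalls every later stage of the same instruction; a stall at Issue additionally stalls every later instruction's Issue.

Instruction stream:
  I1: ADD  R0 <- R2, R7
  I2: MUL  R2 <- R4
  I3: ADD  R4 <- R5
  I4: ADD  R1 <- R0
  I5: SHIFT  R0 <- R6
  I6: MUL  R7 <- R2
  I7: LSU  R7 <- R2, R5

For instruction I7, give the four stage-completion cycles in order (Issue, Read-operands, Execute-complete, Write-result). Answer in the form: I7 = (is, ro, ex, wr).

cycle 1: I1 dispatched to ADD
cycle 2: I1 operands ready · I2 dispatched to MUL
cycle 3: I2 operands ready
cycle 4: I1 complete
cycle 5: R0←I1
cycle 6: I3 dispatched to ADD
cycle 7: I3 operands ready
cycle 9: I2 complete · I3 complete
cycle 10: R2←I2 · R4←I3
cycle 11: I4 dispatched to ADD
cycle 12: I4 operands ready · I5 dispatched to SHIFT
cycle 13: I5 operands ready · I6 dispatched to MUL
cycle 14: I4 complete · I5 complete · I6 operands ready
cycle 15: R1←I4 · R0←I5
cycle 20: I6 complete
cycle 21: R7←I6
cycle 22: I7 dispatched to LSU
cycle 23: I7 operands ready
cycle 24: I7 complete
cycle 25: R7←I7

I7 = (22, 23, 24, 25)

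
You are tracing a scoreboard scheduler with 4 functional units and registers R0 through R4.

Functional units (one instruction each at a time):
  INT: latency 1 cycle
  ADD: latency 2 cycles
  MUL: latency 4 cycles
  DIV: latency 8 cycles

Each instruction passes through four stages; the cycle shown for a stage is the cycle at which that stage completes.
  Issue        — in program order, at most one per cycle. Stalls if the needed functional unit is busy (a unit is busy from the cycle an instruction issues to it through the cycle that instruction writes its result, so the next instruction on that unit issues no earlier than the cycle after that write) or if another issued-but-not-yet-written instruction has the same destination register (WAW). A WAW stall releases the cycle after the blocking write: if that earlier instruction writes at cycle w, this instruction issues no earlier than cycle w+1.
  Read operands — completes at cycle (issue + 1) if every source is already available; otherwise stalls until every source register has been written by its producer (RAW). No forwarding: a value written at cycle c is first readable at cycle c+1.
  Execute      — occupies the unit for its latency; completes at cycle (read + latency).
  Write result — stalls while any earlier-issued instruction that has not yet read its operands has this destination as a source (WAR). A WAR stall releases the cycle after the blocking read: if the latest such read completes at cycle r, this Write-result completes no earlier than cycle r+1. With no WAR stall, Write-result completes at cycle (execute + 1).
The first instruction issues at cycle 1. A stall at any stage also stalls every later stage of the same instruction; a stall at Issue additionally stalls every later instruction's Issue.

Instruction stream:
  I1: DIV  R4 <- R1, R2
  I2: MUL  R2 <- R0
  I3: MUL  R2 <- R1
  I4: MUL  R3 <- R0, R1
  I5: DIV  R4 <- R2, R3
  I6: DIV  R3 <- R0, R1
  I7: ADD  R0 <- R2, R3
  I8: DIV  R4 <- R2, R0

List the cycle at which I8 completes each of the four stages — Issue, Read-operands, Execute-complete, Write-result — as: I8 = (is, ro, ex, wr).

c1: I1 dispatched to DIV
c2: I1 operands ready, I2 dispatched to MUL
c3: I2 operands ready
c7: I2 complete
c8: R2←I2
c9: I3 dispatched to MUL
c10: I1 complete, I3 operands ready
c11: R4←I1
c14: I3 complete
c15: R2←I3
c16: I4 dispatched to MUL
c17: I4 operands ready, I5 dispatched to DIV
c21: I4 complete
c22: R3←I4
c23: I5 operands ready
c31: I5 complete
c32: R4←I5
c33: I6 dispatched to DIV
c34: I6 operands ready, I7 dispatched to ADD
c42: I6 complete
c43: R3←I6
c44: I7 operands ready, I8 dispatched to DIV
c46: I7 complete
c47: R0←I7
c48: I8 operands ready
c56: I8 complete
c57: R4←I8

I8 = (44, 48, 56, 57)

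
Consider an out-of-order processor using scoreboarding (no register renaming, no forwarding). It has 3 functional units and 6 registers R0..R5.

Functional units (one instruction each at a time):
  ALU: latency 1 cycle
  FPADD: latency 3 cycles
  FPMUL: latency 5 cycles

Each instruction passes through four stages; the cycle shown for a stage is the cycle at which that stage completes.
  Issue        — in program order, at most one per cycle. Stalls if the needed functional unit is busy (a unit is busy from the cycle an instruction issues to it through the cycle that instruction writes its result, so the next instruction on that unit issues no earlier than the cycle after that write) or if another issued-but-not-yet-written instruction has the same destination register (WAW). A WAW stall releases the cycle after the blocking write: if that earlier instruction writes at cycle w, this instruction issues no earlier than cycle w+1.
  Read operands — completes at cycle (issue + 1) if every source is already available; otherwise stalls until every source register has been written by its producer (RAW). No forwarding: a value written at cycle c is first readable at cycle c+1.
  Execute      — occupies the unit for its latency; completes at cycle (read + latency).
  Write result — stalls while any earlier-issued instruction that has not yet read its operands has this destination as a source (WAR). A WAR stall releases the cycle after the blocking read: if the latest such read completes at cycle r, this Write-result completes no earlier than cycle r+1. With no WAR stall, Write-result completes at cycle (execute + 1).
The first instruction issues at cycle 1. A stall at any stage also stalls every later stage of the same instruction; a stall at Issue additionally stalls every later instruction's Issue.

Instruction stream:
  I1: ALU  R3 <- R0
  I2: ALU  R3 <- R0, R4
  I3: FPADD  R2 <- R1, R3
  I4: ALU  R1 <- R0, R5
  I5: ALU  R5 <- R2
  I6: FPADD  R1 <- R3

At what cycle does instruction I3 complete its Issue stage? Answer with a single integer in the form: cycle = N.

cycle = 6

c1: I1 dispatched to ALU
c2: I1 operands ready
c3: I1 complete
c4: R3←I1
c5: I2 dispatched to ALU
c6: I2 operands ready; I3 dispatched to FPADD
c7: I2 complete
c8: R3←I2
c9: I3 operands ready; I4 dispatched to ALU
c10: I4 operands ready
c11: I4 complete
c12: I3 complete; R1←I4
c13: R2←I3; I5 dispatched to ALU
c14: I5 operands ready; I6 dispatched to FPADD
c15: I5 complete; I6 operands ready
c16: R5←I5
c18: I6 complete
c19: R1←I6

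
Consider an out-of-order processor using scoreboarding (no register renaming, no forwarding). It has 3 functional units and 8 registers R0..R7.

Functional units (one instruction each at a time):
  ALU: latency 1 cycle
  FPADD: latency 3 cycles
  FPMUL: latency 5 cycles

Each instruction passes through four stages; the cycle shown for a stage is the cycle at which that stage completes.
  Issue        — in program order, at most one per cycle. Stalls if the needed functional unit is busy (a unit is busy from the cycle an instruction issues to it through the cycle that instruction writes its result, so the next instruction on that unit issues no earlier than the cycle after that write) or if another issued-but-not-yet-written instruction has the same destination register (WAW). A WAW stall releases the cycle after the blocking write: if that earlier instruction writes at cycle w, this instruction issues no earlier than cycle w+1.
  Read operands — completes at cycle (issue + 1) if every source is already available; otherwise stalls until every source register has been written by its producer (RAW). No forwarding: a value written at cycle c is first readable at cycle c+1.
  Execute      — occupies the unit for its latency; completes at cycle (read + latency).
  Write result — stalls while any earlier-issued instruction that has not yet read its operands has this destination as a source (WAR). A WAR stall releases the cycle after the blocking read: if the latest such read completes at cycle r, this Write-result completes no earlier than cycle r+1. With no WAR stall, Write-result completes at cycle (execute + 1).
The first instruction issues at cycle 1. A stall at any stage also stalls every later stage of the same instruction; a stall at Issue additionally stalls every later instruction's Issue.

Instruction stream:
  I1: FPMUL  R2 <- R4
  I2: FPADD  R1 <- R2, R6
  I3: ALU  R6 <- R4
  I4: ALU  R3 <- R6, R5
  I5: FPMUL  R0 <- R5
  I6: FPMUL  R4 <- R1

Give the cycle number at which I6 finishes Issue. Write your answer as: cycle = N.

[1] issue I1 (FPMUL)
[2] I1 read-ops; issue I2 (FPADD)
[3] issue I3 (ALU)
[4] I3 read-ops
[5] I3 finished on ALU
[7] I1 finished on FPMUL
[8] I1→R2
[9] I2 read-ops
[10] I3→R6
[11] issue I4 (ALU)
[12] I2 finished on FPADD; I4 read-ops; issue I5 (FPMUL)
[13] I2→R1; I4 finished on ALU; I5 read-ops
[14] I4→R3
[18] I5 finished on FPMUL
[19] I5→R0
[20] issue I6 (FPMUL)
[21] I6 read-ops
[26] I6 finished on FPMUL
[27] I6→R4

cycle = 20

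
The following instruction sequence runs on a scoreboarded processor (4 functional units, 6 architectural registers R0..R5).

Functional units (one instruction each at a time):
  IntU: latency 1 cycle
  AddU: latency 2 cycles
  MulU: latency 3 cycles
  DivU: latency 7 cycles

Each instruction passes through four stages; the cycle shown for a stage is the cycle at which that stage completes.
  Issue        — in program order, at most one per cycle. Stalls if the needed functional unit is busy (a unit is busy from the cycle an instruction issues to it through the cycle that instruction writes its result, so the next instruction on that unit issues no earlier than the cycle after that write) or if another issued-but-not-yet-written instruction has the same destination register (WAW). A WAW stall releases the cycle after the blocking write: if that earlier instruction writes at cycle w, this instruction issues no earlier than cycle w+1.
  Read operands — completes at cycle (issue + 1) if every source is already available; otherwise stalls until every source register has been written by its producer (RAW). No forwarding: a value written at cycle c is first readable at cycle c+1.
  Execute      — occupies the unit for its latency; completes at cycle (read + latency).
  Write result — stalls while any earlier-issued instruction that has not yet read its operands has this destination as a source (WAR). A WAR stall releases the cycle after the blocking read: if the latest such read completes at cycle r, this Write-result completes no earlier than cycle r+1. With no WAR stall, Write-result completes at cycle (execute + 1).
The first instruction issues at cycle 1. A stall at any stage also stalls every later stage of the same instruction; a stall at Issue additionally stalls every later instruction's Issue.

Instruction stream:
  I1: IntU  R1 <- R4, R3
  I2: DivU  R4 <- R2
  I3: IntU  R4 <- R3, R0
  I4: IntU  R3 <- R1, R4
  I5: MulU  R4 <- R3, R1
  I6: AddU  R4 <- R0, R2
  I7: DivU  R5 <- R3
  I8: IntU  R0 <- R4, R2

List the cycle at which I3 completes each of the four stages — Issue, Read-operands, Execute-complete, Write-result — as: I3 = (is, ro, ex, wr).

I3 = (12, 13, 14, 15)

[I1] 1/2/3/4
[I2] 2/3/10/11
[I3] 12/13/14/15  (WAW R4: wait I2 write@11)
[I4] 16/17/18/19  (struct: IntU busy until I3 writes@15)
[I5] 17/20/23/24  (RAW R3: wait I4 write@19)
[I6] 25/26/28/29  (WAW R4: wait I5 write@24)
[I7] 26/27/34/35
[I8] 27/30/31/32  (RAW R4: wait I6 write@29)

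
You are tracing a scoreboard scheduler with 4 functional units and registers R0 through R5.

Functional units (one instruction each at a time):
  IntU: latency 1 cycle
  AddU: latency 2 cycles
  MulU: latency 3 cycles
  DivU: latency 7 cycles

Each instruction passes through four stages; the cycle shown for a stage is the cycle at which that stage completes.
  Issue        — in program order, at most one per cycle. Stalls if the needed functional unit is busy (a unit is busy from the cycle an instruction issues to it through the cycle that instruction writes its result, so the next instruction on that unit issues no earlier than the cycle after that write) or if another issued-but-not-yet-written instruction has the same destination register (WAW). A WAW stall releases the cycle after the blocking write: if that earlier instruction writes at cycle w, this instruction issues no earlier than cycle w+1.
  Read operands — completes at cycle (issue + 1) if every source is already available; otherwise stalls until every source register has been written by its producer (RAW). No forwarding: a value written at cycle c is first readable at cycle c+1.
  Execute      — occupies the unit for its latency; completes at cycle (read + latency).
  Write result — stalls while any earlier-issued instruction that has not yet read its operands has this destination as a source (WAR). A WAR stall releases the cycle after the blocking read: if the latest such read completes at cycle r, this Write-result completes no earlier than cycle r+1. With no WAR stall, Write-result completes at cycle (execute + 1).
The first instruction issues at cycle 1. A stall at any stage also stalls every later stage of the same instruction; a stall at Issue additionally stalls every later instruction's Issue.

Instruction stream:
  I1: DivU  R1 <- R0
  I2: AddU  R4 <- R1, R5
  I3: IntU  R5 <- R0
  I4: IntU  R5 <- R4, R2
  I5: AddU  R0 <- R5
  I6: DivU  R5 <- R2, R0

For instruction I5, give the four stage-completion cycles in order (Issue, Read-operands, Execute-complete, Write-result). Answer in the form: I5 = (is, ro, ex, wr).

[I1] 1/2/9/10
[I2] 2/11/13/14  (RAW R1: wait I1 write@10)
[I3] 3/4/5/12  (WAR R5: wait I2 read@11)
[I4] 13/15/16/17  (struct: IntU busy until I3 writes@12; RAW R4: wait I2 write@14)
[I5] 15/18/20/21  (struct: AddU busy until I2 writes@14; RAW R5: wait I4 write@17)
[I6] 18/22/29/30  (WAW R5: wait I4 write@17; RAW R0: wait I5 write@21)

I5 = (15, 18, 20, 21)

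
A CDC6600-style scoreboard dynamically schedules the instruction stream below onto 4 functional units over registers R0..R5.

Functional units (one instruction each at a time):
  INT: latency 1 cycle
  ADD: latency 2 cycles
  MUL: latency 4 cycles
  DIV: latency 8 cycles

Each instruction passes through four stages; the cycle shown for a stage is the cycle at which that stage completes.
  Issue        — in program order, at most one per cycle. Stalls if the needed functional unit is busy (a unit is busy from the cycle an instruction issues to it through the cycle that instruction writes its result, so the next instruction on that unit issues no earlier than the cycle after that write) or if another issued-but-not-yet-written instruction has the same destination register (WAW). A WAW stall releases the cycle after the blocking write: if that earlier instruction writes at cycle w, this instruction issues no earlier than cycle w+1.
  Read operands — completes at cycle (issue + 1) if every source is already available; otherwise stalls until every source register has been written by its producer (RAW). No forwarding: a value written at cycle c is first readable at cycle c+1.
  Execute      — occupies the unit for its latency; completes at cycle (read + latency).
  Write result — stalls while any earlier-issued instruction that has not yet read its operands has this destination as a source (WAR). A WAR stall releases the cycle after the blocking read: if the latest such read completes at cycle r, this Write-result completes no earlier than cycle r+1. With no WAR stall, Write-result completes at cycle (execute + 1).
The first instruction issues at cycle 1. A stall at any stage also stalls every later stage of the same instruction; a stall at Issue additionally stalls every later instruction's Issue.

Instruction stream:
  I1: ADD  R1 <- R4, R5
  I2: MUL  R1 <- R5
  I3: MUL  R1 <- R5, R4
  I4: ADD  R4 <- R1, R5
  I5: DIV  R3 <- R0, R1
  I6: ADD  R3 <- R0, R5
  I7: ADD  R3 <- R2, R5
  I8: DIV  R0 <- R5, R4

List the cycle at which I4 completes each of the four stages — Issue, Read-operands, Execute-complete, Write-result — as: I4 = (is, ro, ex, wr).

I4 = (14, 20, 22, 23)

I1: IS=1 RO=2 EX=4 WR=5
I2: IS=6 RO=7 EX=11 WR=12  [WAW R1: wait I1 write@5]
I3: IS=13 RO=14 EX=18 WR=19  [struct: MUL busy until I2 writes@12]
I4: IS=14 RO=20 EX=22 WR=23  [RAW R1: wait I3 write@19]
I5: IS=15 RO=20 EX=28 WR=29  [RAW R1: wait I3 write@19]
I6: IS=30 RO=31 EX=33 WR=34  [WAW R3: wait I5 write@29]
I7: IS=35 RO=36 EX=38 WR=39  [struct: ADD busy until I6 writes@34]
I8: IS=36 RO=37 EX=45 WR=46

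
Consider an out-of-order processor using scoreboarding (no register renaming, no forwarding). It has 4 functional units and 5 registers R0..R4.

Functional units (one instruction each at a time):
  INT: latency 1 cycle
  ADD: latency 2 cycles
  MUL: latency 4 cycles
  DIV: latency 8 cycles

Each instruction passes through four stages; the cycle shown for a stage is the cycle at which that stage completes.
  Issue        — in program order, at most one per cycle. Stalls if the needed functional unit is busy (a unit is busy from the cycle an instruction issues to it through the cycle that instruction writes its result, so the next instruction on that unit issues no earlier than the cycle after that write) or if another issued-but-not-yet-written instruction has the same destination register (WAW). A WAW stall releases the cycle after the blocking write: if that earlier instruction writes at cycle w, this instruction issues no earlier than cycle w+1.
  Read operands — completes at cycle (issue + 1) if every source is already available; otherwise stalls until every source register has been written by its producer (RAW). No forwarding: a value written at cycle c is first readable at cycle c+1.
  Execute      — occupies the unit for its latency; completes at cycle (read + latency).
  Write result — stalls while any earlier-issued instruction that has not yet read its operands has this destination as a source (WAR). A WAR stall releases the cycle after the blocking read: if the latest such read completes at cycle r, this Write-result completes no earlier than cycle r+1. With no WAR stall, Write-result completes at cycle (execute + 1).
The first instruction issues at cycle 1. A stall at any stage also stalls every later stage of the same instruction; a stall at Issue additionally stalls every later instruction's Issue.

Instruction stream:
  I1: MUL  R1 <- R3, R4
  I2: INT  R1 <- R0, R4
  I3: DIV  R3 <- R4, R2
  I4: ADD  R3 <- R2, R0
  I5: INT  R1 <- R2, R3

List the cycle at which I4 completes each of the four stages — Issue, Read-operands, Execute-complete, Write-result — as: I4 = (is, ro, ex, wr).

I4 = (20, 21, 23, 24)

t=1  issue I1 (MUL)
t=2  I1 read-ops
t=6  I1 finished on MUL
t=7  I1→R1
t=8  issue I2 (INT)
t=9  I2 read-ops; issue I3 (DIV)
t=10  I2 finished on INT; I3 read-ops
t=11  I2→R1
t=18  I3 finished on DIV
t=19  I3→R3
t=20  issue I4 (ADD)
t=21  I4 read-ops; issue I5 (INT)
t=23  I4 finished on ADD
t=24  I4→R3
t=25  I5 read-ops
t=26  I5 finished on INT
t=27  I5→R1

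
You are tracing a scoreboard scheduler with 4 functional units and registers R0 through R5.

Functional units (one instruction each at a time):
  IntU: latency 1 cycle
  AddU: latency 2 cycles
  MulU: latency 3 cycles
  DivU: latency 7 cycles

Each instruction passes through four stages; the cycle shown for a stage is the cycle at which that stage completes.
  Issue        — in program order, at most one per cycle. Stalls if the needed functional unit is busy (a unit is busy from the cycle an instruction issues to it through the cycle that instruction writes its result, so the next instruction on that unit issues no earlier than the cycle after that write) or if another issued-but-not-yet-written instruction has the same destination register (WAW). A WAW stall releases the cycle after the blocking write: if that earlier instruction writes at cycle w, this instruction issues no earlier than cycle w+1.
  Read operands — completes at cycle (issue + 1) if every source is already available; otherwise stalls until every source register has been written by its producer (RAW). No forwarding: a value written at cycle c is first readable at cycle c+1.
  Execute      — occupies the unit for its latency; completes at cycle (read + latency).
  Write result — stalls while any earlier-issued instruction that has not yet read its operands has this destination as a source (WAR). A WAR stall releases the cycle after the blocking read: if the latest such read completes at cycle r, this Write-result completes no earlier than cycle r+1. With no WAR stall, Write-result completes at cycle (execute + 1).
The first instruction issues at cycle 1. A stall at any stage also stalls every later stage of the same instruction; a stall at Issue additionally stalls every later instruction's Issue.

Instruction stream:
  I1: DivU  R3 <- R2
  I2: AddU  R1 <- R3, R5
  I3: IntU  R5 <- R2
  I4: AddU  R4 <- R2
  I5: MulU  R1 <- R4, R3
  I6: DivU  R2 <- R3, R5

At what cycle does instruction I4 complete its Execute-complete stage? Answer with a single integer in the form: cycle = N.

cycle = 18

1) issue 1, read 2, done 9, write 10
2) issue 2, read 11, done 13, write 14  <RAW R3: wait I1 write@10>
3) issue 3, read 4, done 5, write 12  <WAR R5: wait I2 read@11>
4) issue 15, read 16, done 18, write 19  <struct: AddU busy until I2 writes@14>
5) issue 16, read 20, done 23, write 24  <RAW R4: wait I4 write@19>
6) issue 17, read 18, done 25, write 26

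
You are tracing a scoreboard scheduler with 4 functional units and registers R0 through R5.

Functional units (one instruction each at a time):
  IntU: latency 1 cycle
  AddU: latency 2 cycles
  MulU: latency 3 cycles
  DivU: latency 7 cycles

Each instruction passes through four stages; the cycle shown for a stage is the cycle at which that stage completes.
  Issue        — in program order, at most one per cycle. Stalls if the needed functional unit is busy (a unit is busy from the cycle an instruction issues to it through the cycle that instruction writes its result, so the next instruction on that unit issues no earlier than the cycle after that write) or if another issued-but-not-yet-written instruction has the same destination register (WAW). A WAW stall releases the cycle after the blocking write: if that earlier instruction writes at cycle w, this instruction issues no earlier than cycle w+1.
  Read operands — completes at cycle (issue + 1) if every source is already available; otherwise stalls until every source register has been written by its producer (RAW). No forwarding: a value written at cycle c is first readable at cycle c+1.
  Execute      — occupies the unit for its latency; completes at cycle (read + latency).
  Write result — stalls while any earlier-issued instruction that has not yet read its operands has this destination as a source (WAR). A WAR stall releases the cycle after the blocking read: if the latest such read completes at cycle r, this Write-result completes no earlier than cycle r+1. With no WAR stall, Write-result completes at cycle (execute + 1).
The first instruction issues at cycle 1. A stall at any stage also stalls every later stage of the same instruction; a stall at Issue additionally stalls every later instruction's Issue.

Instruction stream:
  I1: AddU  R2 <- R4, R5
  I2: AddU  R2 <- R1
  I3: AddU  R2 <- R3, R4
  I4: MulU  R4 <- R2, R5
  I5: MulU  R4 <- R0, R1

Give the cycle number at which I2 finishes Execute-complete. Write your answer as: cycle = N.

[1] I1→AddU
[2] I1 RO
[4] I1 EX
[5] I1 WR R2
[6] I2→AddU
[7] I2 RO
[9] I2 EX
[10] I2 WR R2
[11] I3→AddU
[12] I3 RO | I4→MulU
[14] I3 EX
[15] I3 WR R2
[16] I4 RO
[19] I4 EX
[20] I4 WR R4
[21] I5→MulU
[22] I5 RO
[25] I5 EX
[26] I5 WR R4

cycle = 9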